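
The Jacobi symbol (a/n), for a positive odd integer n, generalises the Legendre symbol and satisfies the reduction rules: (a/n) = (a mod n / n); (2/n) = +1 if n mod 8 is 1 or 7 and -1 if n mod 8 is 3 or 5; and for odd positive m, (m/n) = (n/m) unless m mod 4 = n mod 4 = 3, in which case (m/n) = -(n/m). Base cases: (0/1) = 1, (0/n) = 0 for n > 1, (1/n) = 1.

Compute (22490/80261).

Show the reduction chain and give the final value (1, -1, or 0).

1

22490 = 2^1·11245; (2/80261) = -1 since 80261 mod 8 = 5, so (22490/80261) = (-1)^1·(11245/80261); sign now -1
reciprocity: (11245/80261) = +1·(80261/11245) since 11245 mod 4 = 1, 80261 mod 4 = 1; sign now -1
(80261/11245) = (1546/11245)   [reduce mod 11245]
1546 = 2^1·773; (2/11245) = -1 since 11245 mod 8 = 5, so (1546/11245) = (-1)^1·(773/11245); sign now +1
reciprocity: (773/11245) = +1·(11245/773) since 773 mod 4 = 1, 11245 mod 4 = 1; sign now +1
(11245/773) = (423/773)   [reduce mod 773]
reciprocity: (423/773) = +1·(773/423) since 423 mod 4 = 3, 773 mod 4 = 1; sign now +1
(773/423) = (350/423)   [reduce mod 423]
350 = 2^1·175; (2/423) = +1 since 423 mod 8 = 7, so (350/423) = (+1)^1·(175/423); sign now +1
reciprocity: (175/423) = -1·(423/175) since 175 mod 4 = 3, 423 mod 4 = 3; sign now -1
(423/175) = (73/175)   [reduce mod 175]
reciprocity: (73/175) = +1·(175/73) since 73 mod 4 = 1, 175 mod 4 = 3; sign now -1
(175/73) = (29/73)   [reduce mod 73]
reciprocity: (29/73) = +1·(73/29) since 29 mod 4 = 1, 73 mod 4 = 1; sign now -1
(73/29) = (15/29)   [reduce mod 29]
reciprocity: (15/29) = +1·(29/15) since 15 mod 4 = 3, 29 mod 4 = 1; sign now -1
(29/15) = (14/15)   [reduce mod 15]
14 = 2^1·7; (2/15) = +1 since 15 mod 8 = 7, so (14/15) = (+1)^1·(7/15); sign now -1
reciprocity: (7/15) = -1·(15/7) since 7 mod 4 = 3, 15 mod 4 = 3; sign now +1
(15/7) = (1/7)   [reduce mod 7]
(1/7) = 1; final value = sign = +1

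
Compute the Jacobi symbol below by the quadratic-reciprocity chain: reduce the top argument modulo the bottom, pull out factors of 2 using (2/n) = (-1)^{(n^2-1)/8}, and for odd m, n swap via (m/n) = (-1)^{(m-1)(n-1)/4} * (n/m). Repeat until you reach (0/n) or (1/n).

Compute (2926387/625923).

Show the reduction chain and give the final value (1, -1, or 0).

(2926387/625923): 2926387 mod 625923 = 422695, so (2926387/625923) = (422695/625923)
flip (422695/625923) -> (625923/422695): both odd, 422695 mod 4 = 3, 625923 mod 4 = 3, so the flip contributes -1; sign now -1
(625923/422695): 625923 mod 422695 = 203228, so (625923/422695) = (203228/422695)
factor out 2^2: 203228 = 2^2·50807; with 422695 mod 8 = 7, (2/422695) = +1; sign now -1; continue with (50807/422695)
flip (50807/422695) -> (422695/50807): both odd, 50807 mod 4 = 3, 422695 mod 4 = 3, so the flip contributes -1; sign now +1
(422695/50807): 422695 mod 50807 = 16239, so (422695/50807) = (16239/50807)
flip (16239/50807) -> (50807/16239): both odd, 16239 mod 4 = 3, 50807 mod 4 = 3, so the flip contributes -1; sign now -1
(50807/16239): 50807 mod 16239 = 2090, so (50807/16239) = (2090/16239)
factor out 2^1: 2090 = 2^1·1045; with 16239 mod 8 = 7, (2/16239) = +1; sign now -1; continue with (1045/16239)
flip (1045/16239) -> (16239/1045): both odd, 1045 mod 4 = 1, 16239 mod 4 = 3, so the flip contributes +1; sign now -1
(16239/1045): 16239 mod 1045 = 564, so (16239/1045) = (564/1045)
factor out 2^2: 564 = 2^2·141; with 1045 mod 8 = 5, (2/1045) = -1; sign now -1; continue with (141/1045)
flip (141/1045) -> (1045/141): both odd, 141 mod 4 = 1, 1045 mod 4 = 1, so the flip contributes +1; sign now -1
(1045/141): 1045 mod 141 = 58, so (1045/141) = (58/141)
factor out 2^1: 58 = 2^1·29; with 141 mod 8 = 5, (2/141) = -1; sign now +1; continue with (29/141)
flip (29/141) -> (141/29): both odd, 29 mod 4 = 1, 141 mod 4 = 1, so the flip contributes +1; sign now +1
(141/29): 141 mod 29 = 25, so (141/29) = (25/29)
flip (25/29) -> (29/25): both odd, 25 mod 4 = 1, 29 mod 4 = 1, so the flip contributes +1; sign now +1
(29/25): 29 mod 25 = 4, so (29/25) = (4/25)
factor out 2^2: 4 = 2^2·1; with 25 mod 8 = 1, (2/25) = +1; sign now +1; continue with (1/25)
reached (1/25) = 1, so the symbol is +1

1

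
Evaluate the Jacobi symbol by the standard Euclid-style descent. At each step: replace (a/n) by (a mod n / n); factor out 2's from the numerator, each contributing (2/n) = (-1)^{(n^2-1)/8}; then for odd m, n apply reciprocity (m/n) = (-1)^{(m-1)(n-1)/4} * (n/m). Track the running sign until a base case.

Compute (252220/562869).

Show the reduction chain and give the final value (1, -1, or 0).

1

252220 = 2^2·63055; (2/562869) = -1 since 562869 mod 8 = 5, so (252220/562869) = (-1)^2·(63055/562869); sign now +1
reciprocity: (63055/562869) = +1·(562869/63055) since 63055 mod 4 = 3, 562869 mod 4 = 1; sign now +1
(562869/63055) = (58429/63055)   [reduce mod 63055]
reciprocity: (58429/63055) = +1·(63055/58429) since 58429 mod 4 = 1, 63055 mod 4 = 3; sign now +1
(63055/58429) = (4626/58429)   [reduce mod 58429]
4626 = 2^1·2313; (2/58429) = -1 since 58429 mod 8 = 5, so (4626/58429) = (-1)^1·(2313/58429); sign now -1
reciprocity: (2313/58429) = +1·(58429/2313) since 2313 mod 4 = 1, 58429 mod 4 = 1; sign now -1
(58429/2313) = (604/2313)   [reduce mod 2313]
604 = 2^2·151; (2/2313) = +1 since 2313 mod 8 = 1, so (604/2313) = (+1)^2·(151/2313); sign now -1
reciprocity: (151/2313) = +1·(2313/151) since 151 mod 4 = 3, 2313 mod 4 = 1; sign now -1
(2313/151) = (48/151)   [reduce mod 151]
48 = 2^4·3; (2/151) = +1 since 151 mod 8 = 7, so (48/151) = (+1)^4·(3/151); sign now -1
reciprocity: (3/151) = -1·(151/3) since 3 mod 4 = 3, 151 mod 4 = 3; sign now +1
(151/3) = (1/3)   [reduce mod 3]
(1/3) = 1; final value = sign = +1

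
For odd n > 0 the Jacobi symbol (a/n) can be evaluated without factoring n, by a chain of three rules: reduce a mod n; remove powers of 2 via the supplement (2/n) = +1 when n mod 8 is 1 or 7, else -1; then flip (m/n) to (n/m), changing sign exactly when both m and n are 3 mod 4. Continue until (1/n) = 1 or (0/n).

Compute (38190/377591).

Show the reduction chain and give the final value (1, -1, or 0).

factor out 2^1: 38190 = 2^1·19095; with 377591 mod 8 = 7, (2/377591) = +1; sign now +1; continue with (19095/377591)
flip (19095/377591) -> (377591/19095): both odd, 19095 mod 4 = 3, 377591 mod 4 = 3, so the flip contributes -1; sign now -1
(377591/19095): 377591 mod 19095 = 14786, so (377591/19095) = (14786/19095)
factor out 2^1: 14786 = 2^1·7393; with 19095 mod 8 = 7, (2/19095) = +1; sign now -1; continue with (7393/19095)
flip (7393/19095) -> (19095/7393): both odd, 7393 mod 4 = 1, 19095 mod 4 = 3, so the flip contributes +1; sign now -1
(19095/7393): 19095 mod 7393 = 4309, so (19095/7393) = (4309/7393)
flip (4309/7393) -> (7393/4309): both odd, 4309 mod 4 = 1, 7393 mod 4 = 1, so the flip contributes +1; sign now -1
(7393/4309): 7393 mod 4309 = 3084, so (7393/4309) = (3084/4309)
factor out 2^2: 3084 = 2^2·771; with 4309 mod 8 = 5, (2/4309) = -1; sign now -1; continue with (771/4309)
flip (771/4309) -> (4309/771): both odd, 771 mod 4 = 3, 4309 mod 4 = 1, so the flip contributes +1; sign now -1
(4309/771): 4309 mod 771 = 454, so (4309/771) = (454/771)
factor out 2^1: 454 = 2^1·227; with 771 mod 8 = 3, (2/771) = -1; sign now +1; continue with (227/771)
flip (227/771) -> (771/227): both odd, 227 mod 4 = 3, 771 mod 4 = 3, so the flip contributes -1; sign now -1
(771/227): 771 mod 227 = 90, so (771/227) = (90/227)
factor out 2^1: 90 = 2^1·45; with 227 mod 8 = 3, (2/227) = -1; sign now +1; continue with (45/227)
flip (45/227) -> (227/45): both odd, 45 mod 4 = 1, 227 mod 4 = 3, so the flip contributes +1; sign now +1
(227/45): 227 mod 45 = 2, so (227/45) = (2/45)
factor out 2^1: 2 = 2^1·1; with 45 mod 8 = 5, (2/45) = -1; sign now -1; continue with (1/45)
reached (1/45) = 1, so the symbol is -1

-1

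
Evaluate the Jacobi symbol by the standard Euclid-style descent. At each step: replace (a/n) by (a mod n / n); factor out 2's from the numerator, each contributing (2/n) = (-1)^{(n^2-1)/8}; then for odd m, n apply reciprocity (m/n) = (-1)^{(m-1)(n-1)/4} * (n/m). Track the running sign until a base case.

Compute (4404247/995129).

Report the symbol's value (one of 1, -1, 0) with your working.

(4404247/995129): 4404247 mod 995129 = 423731, so (4404247/995129) = (423731/995129)
flip (423731/995129) -> (995129/423731): both odd, 423731 mod 4 = 3, 995129 mod 4 = 1, so the flip contributes +1; sign now +1
(995129/423731): 995129 mod 423731 = 147667, so (995129/423731) = (147667/423731)
flip (147667/423731) -> (423731/147667): both odd, 147667 mod 4 = 3, 423731 mod 4 = 3, so the flip contributes -1; sign now -1
(423731/147667): 423731 mod 147667 = 128397, so (423731/147667) = (128397/147667)
flip (128397/147667) -> (147667/128397): both odd, 128397 mod 4 = 1, 147667 mod 4 = 3, so the flip contributes +1; sign now -1
(147667/128397): 147667 mod 128397 = 19270, so (147667/128397) = (19270/128397)
factor out 2^1: 19270 = 2^1·9635; with 128397 mod 8 = 5, (2/128397) = -1; sign now +1; continue with (9635/128397)
flip (9635/128397) -> (128397/9635): both odd, 9635 mod 4 = 3, 128397 mod 4 = 1, so the flip contributes +1; sign now +1
(128397/9635): 128397 mod 9635 = 3142, so (128397/9635) = (3142/9635)
factor out 2^1: 3142 = 2^1·1571; with 9635 mod 8 = 3, (2/9635) = -1; sign now -1; continue with (1571/9635)
flip (1571/9635) -> (9635/1571): both odd, 1571 mod 4 = 3, 9635 mod 4 = 3, so the flip contributes -1; sign now +1
(9635/1571): 9635 mod 1571 = 209, so (9635/1571) = (209/1571)
flip (209/1571) -> (1571/209): both odd, 209 mod 4 = 1, 1571 mod 4 = 3, so the flip contributes +1; sign now +1
(1571/209): 1571 mod 209 = 108, so (1571/209) = (108/209)
factor out 2^2: 108 = 2^2·27; with 209 mod 8 = 1, (2/209) = +1; sign now +1; continue with (27/209)
flip (27/209) -> (209/27): both odd, 27 mod 4 = 3, 209 mod 4 = 1, so the flip contributes +1; sign now +1
(209/27): 209 mod 27 = 20, so (209/27) = (20/27)
factor out 2^2: 20 = 2^2·5; with 27 mod 8 = 3, (2/27) = -1; sign now +1; continue with (5/27)
flip (5/27) -> (27/5): both odd, 5 mod 4 = 1, 27 mod 4 = 3, so the flip contributes +1; sign now +1
(27/5): 27 mod 5 = 2, so (27/5) = (2/5)
factor out 2^1: 2 = 2^1·1; with 5 mod 8 = 5, (2/5) = -1; sign now -1; continue with (1/5)
reached (1/5) = 1, so the symbol is -1

-1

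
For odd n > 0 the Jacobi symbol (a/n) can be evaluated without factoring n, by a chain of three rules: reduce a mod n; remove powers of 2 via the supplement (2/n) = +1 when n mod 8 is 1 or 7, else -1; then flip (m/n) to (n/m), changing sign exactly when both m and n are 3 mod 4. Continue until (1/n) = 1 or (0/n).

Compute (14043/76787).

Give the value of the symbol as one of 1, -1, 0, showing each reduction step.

reciprocity: (14043/76787) = -1·(76787/14043) since 14043 mod 4 = 3, 76787 mod 4 = 3; sign now -1
(76787/14043) = (6572/14043)   [reduce mod 14043]
6572 = 2^2·1643; (2/14043) = -1 since 14043 mod 8 = 3, so (6572/14043) = (-1)^2·(1643/14043); sign now -1
reciprocity: (1643/14043) = -1·(14043/1643) since 1643 mod 4 = 3, 14043 mod 4 = 3; sign now +1
(14043/1643) = (899/1643)   [reduce mod 1643]
reciprocity: (899/1643) = -1·(1643/899) since 899 mod 4 = 3, 1643 mod 4 = 3; sign now -1
(1643/899) = (744/899)   [reduce mod 899]
744 = 2^3·93; (2/899) = -1 since 899 mod 8 = 3, so (744/899) = (-1)^3·(93/899); sign now +1
reciprocity: (93/899) = +1·(899/93) since 93 mod 4 = 1, 899 mod 4 = 3; sign now +1
(899/93) = (62/93)   [reduce mod 93]
62 = 2^1·31; (2/93) = -1 since 93 mod 8 = 5, so (62/93) = (-1)^1·(31/93); sign now -1
reciprocity: (31/93) = +1·(93/31) since 31 mod 4 = 3, 93 mod 4 = 1; sign now -1
(93/31) = (0/31)   [reduce mod 31]
(0/31) = 0   [gcd(a, n) > 1]; final value = 0

0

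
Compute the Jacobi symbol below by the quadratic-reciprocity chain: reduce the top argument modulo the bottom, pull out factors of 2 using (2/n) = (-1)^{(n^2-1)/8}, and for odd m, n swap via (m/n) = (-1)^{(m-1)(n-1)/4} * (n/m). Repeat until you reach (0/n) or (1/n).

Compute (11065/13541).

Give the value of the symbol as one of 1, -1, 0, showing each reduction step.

flip (11065/13541) -> (13541/11065): both odd, 11065 mod 4 = 1, 13541 mod 4 = 1, so the flip contributes +1; sign now +1
(13541/11065): 13541 mod 11065 = 2476, so (13541/11065) = (2476/11065)
factor out 2^2: 2476 = 2^2·619; with 11065 mod 8 = 1, (2/11065) = +1; sign now +1; continue with (619/11065)
flip (619/11065) -> (11065/619): both odd, 619 mod 4 = 3, 11065 mod 4 = 1, so the flip contributes +1; sign now +1
(11065/619): 11065 mod 619 = 542, so (11065/619) = (542/619)
factor out 2^1: 542 = 2^1·271; with 619 mod 8 = 3, (2/619) = -1; sign now -1; continue with (271/619)
flip (271/619) -> (619/271): both odd, 271 mod 4 = 3, 619 mod 4 = 3, so the flip contributes -1; sign now +1
(619/271): 619 mod 271 = 77, so (619/271) = (77/271)
flip (77/271) -> (271/77): both odd, 77 mod 4 = 1, 271 mod 4 = 3, so the flip contributes +1; sign now +1
(271/77): 271 mod 77 = 40, so (271/77) = (40/77)
factor out 2^3: 40 = 2^3·5; with 77 mod 8 = 5, (2/77) = -1; sign now -1; continue with (5/77)
flip (5/77) -> (77/5): both odd, 5 mod 4 = 1, 77 mod 4 = 1, so the flip contributes +1; sign now -1
(77/5): 77 mod 5 = 2, so (77/5) = (2/5)
factor out 2^1: 2 = 2^1·1; with 5 mod 8 = 5, (2/5) = -1; sign now +1; continue with (1/5)
reached (1/5) = 1, so the symbol is +1

1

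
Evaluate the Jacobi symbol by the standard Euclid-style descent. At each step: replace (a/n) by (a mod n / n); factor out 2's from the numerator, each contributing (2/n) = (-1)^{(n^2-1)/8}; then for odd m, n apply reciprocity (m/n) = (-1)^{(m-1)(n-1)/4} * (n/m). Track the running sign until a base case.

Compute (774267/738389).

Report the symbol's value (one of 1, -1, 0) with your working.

1

(774267/738389) = (35878/738389)   [reduce mod 738389]
35878 = 2^1·17939; (2/738389) = -1 since 738389 mod 8 = 5, so (35878/738389) = (-1)^1·(17939/738389); sign now -1
reciprocity: (17939/738389) = +1·(738389/17939) since 17939 mod 4 = 3, 738389 mod 4 = 1; sign now -1
(738389/17939) = (2890/17939)   [reduce mod 17939]
2890 = 2^1·1445; (2/17939) = -1 since 17939 mod 8 = 3, so (2890/17939) = (-1)^1·(1445/17939); sign now +1
reciprocity: (1445/17939) = +1·(17939/1445) since 1445 mod 4 = 1, 17939 mod 4 = 3; sign now +1
(17939/1445) = (599/1445)   [reduce mod 1445]
reciprocity: (599/1445) = +1·(1445/599) since 599 mod 4 = 3, 1445 mod 4 = 1; sign now +1
(1445/599) = (247/599)   [reduce mod 599]
reciprocity: (247/599) = -1·(599/247) since 247 mod 4 = 3, 599 mod 4 = 3; sign now -1
(599/247) = (105/247)   [reduce mod 247]
reciprocity: (105/247) = +1·(247/105) since 105 mod 4 = 1, 247 mod 4 = 3; sign now -1
(247/105) = (37/105)   [reduce mod 105]
reciprocity: (37/105) = +1·(105/37) since 37 mod 4 = 1, 105 mod 4 = 1; sign now -1
(105/37) = (31/37)   [reduce mod 37]
reciprocity: (31/37) = +1·(37/31) since 31 mod 4 = 3, 37 mod 4 = 1; sign now -1
(37/31) = (6/31)   [reduce mod 31]
6 = 2^1·3; (2/31) = +1 since 31 mod 8 = 7, so (6/31) = (+1)^1·(3/31); sign now -1
reciprocity: (3/31) = -1·(31/3) since 3 mod 4 = 3, 31 mod 4 = 3; sign now +1
(31/3) = (1/3)   [reduce mod 3]
(1/3) = 1; final value = sign = +1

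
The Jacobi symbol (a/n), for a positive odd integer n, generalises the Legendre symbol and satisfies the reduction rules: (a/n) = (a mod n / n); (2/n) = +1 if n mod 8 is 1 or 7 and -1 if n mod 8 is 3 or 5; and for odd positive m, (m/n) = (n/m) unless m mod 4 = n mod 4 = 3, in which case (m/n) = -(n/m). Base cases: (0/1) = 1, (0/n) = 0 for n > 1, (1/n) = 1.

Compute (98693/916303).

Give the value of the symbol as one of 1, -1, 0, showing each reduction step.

1

reciprocity: (98693/916303) = +1·(916303/98693) since 98693 mod 4 = 1, 916303 mod 4 = 3; sign now +1
(916303/98693) = (28066/98693)   [reduce mod 98693]
28066 = 2^1·14033; (2/98693) = -1 since 98693 mod 8 = 5, so (28066/98693) = (-1)^1·(14033/98693); sign now -1
reciprocity: (14033/98693) = +1·(98693/14033) since 14033 mod 4 = 1, 98693 mod 4 = 1; sign now -1
(98693/14033) = (462/14033)   [reduce mod 14033]
462 = 2^1·231; (2/14033) = +1 since 14033 mod 8 = 1, so (462/14033) = (+1)^1·(231/14033); sign now -1
reciprocity: (231/14033) = +1·(14033/231) since 231 mod 4 = 3, 14033 mod 4 = 1; sign now -1
(14033/231) = (173/231)   [reduce mod 231]
reciprocity: (173/231) = +1·(231/173) since 173 mod 4 = 1, 231 mod 4 = 3; sign now -1
(231/173) = (58/173)   [reduce mod 173]
58 = 2^1·29; (2/173) = -1 since 173 mod 8 = 5, so (58/173) = (-1)^1·(29/173); sign now +1
reciprocity: (29/173) = +1·(173/29) since 29 mod 4 = 1, 173 mod 4 = 1; sign now +1
(173/29) = (28/29)   [reduce mod 29]
28 = 2^2·7; (2/29) = -1 since 29 mod 8 = 5, so (28/29) = (-1)^2·(7/29); sign now +1
reciprocity: (7/29) = +1·(29/7) since 7 mod 4 = 3, 29 mod 4 = 1; sign now +1
(29/7) = (1/7)   [reduce mod 7]
(1/7) = 1; final value = sign = +1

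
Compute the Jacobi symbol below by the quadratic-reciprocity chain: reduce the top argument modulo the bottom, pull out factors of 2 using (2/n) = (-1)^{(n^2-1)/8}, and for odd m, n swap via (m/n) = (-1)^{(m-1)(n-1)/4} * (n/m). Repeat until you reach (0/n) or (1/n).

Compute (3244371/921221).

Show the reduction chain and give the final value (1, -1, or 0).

1

(3244371/921221) = (480708/921221)   [reduce mod 921221]
480708 = 2^2·120177; (2/921221) = -1 since 921221 mod 8 = 5, so (480708/921221) = (-1)^2·(120177/921221); sign now +1
reciprocity: (120177/921221) = +1·(921221/120177) since 120177 mod 4 = 1, 921221 mod 4 = 1; sign now +1
(921221/120177) = (79982/120177)   [reduce mod 120177]
79982 = 2^1·39991; (2/120177) = +1 since 120177 mod 8 = 1, so (79982/120177) = (+1)^1·(39991/120177); sign now +1
reciprocity: (39991/120177) = +1·(120177/39991) since 39991 mod 4 = 3, 120177 mod 4 = 1; sign now +1
(120177/39991) = (204/39991)   [reduce mod 39991]
204 = 2^2·51; (2/39991) = +1 since 39991 mod 8 = 7, so (204/39991) = (+1)^2·(51/39991); sign now +1
reciprocity: (51/39991) = -1·(39991/51) since 51 mod 4 = 3, 39991 mod 4 = 3; sign now -1
(39991/51) = (7/51)   [reduce mod 51]
reciprocity: (7/51) = -1·(51/7) since 7 mod 4 = 3, 51 mod 4 = 3; sign now +1
(51/7) = (2/7)   [reduce mod 7]
2 = 2^1·1; (2/7) = +1 since 7 mod 8 = 7, so (2/7) = (+1)^1·(1/7); sign now +1
(1/7) = 1; final value = sign = +1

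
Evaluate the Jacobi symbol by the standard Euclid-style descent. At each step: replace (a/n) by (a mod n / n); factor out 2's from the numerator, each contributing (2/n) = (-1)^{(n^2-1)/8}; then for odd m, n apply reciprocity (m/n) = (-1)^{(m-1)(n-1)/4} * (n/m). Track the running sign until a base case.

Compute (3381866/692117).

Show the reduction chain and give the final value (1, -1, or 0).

1

(3381866/692117): 3381866 mod 692117 = 613398, so (3381866/692117) = (613398/692117)
factor out 2^1: 613398 = 2^1·306699; with 692117 mod 8 = 5, (2/692117) = -1; sign now -1; continue with (306699/692117)
flip (306699/692117) -> (692117/306699): both odd, 306699 mod 4 = 3, 692117 mod 4 = 1, so the flip contributes +1; sign now -1
(692117/306699): 692117 mod 306699 = 78719, so (692117/306699) = (78719/306699)
flip (78719/306699) -> (306699/78719): both odd, 78719 mod 4 = 3, 306699 mod 4 = 3, so the flip contributes -1; sign now +1
(306699/78719): 306699 mod 78719 = 70542, so (306699/78719) = (70542/78719)
factor out 2^1: 70542 = 2^1·35271; with 78719 mod 8 = 7, (2/78719) = +1; sign now +1; continue with (35271/78719)
flip (35271/78719) -> (78719/35271): both odd, 35271 mod 4 = 3, 78719 mod 4 = 3, so the flip contributes -1; sign now -1
(78719/35271): 78719 mod 35271 = 8177, so (78719/35271) = (8177/35271)
flip (8177/35271) -> (35271/8177): both odd, 8177 mod 4 = 1, 35271 mod 4 = 3, so the flip contributes +1; sign now -1
(35271/8177): 35271 mod 8177 = 2563, so (35271/8177) = (2563/8177)
flip (2563/8177) -> (8177/2563): both odd, 2563 mod 4 = 3, 8177 mod 4 = 1, so the flip contributes +1; sign now -1
(8177/2563): 8177 mod 2563 = 488, so (8177/2563) = (488/2563)
factor out 2^3: 488 = 2^3·61; with 2563 mod 8 = 3, (2/2563) = -1; sign now +1; continue with (61/2563)
flip (61/2563) -> (2563/61): both odd, 61 mod 4 = 1, 2563 mod 4 = 3, so the flip contributes +1; sign now +1
(2563/61): 2563 mod 61 = 1, so (2563/61) = (1/61)
reached (1/61) = 1, so the symbol is +1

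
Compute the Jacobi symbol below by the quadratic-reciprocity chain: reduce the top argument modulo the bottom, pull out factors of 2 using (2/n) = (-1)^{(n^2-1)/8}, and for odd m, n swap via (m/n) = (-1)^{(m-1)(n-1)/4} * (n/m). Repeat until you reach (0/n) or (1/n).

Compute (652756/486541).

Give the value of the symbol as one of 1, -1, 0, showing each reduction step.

(652756/486541): 652756 mod 486541 = 166215, so (652756/486541) = (166215/486541)
flip (166215/486541) -> (486541/166215): both odd, 166215 mod 4 = 3, 486541 mod 4 = 1, so the flip contributes +1; sign now +1
(486541/166215): 486541 mod 166215 = 154111, so (486541/166215) = (154111/166215)
flip (154111/166215) -> (166215/154111): both odd, 154111 mod 4 = 3, 166215 mod 4 = 3, so the flip contributes -1; sign now -1
(166215/154111): 166215 mod 154111 = 12104, so (166215/154111) = (12104/154111)
factor out 2^3: 12104 = 2^3·1513; with 154111 mod 8 = 7, (2/154111) = +1; sign now -1; continue with (1513/154111)
flip (1513/154111) -> (154111/1513): both odd, 1513 mod 4 = 1, 154111 mod 4 = 3, so the flip contributes +1; sign now -1
(154111/1513): 154111 mod 1513 = 1298, so (154111/1513) = (1298/1513)
factor out 2^1: 1298 = 2^1·649; with 1513 mod 8 = 1, (2/1513) = +1; sign now -1; continue with (649/1513)
flip (649/1513) -> (1513/649): both odd, 649 mod 4 = 1, 1513 mod 4 = 1, so the flip contributes +1; sign now -1
(1513/649): 1513 mod 649 = 215, so (1513/649) = (215/649)
flip (215/649) -> (649/215): both odd, 215 mod 4 = 3, 649 mod 4 = 1, so the flip contributes +1; sign now -1
(649/215): 649 mod 215 = 4, so (649/215) = (4/215)
factor out 2^2: 4 = 2^2·1; with 215 mod 8 = 7, (2/215) = +1; sign now -1; continue with (1/215)
reached (1/215) = 1, so the symbol is -1

-1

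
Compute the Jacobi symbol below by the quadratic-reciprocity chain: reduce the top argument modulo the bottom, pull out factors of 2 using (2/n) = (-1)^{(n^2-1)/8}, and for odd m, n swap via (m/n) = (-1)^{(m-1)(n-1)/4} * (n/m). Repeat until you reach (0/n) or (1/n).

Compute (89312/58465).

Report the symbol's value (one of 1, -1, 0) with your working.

(89312/58465) = (30847/58465)   [reduce mod 58465]
reciprocity: (30847/58465) = +1·(58465/30847) since 30847 mod 4 = 3, 58465 mod 4 = 1; sign now +1
(58465/30847) = (27618/30847)   [reduce mod 30847]
27618 = 2^1·13809; (2/30847) = +1 since 30847 mod 8 = 7, so (27618/30847) = (+1)^1·(13809/30847); sign now +1
reciprocity: (13809/30847) = +1·(30847/13809) since 13809 mod 4 = 1, 30847 mod 4 = 3; sign now +1
(30847/13809) = (3229/13809)   [reduce mod 13809]
reciprocity: (3229/13809) = +1·(13809/3229) since 3229 mod 4 = 1, 13809 mod 4 = 1; sign now +1
(13809/3229) = (893/3229)   [reduce mod 3229]
reciprocity: (893/3229) = +1·(3229/893) since 893 mod 4 = 1, 3229 mod 4 = 1; sign now +1
(3229/893) = (550/893)   [reduce mod 893]
550 = 2^1·275; (2/893) = -1 since 893 mod 8 = 5, so (550/893) = (-1)^1·(275/893); sign now -1
reciprocity: (275/893) = +1·(893/275) since 275 mod 4 = 3, 893 mod 4 = 1; sign now -1
(893/275) = (68/275)   [reduce mod 275]
68 = 2^2·17; (2/275) = -1 since 275 mod 8 = 3, so (68/275) = (-1)^2·(17/275); sign now -1
reciprocity: (17/275) = +1·(275/17) since 17 mod 4 = 1, 275 mod 4 = 3; sign now -1
(275/17) = (3/17)   [reduce mod 17]
reciprocity: (3/17) = +1·(17/3) since 3 mod 4 = 3, 17 mod 4 = 1; sign now -1
(17/3) = (2/3)   [reduce mod 3]
2 = 2^1·1; (2/3) = -1 since 3 mod 8 = 3, so (2/3) = (-1)^1·(1/3); sign now +1
(1/3) = 1; final value = sign = +1

1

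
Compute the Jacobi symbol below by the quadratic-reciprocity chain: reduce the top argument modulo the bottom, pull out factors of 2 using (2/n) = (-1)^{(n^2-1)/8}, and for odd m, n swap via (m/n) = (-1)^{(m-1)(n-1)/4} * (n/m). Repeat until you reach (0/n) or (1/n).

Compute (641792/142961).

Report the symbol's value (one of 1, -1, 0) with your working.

(641792/142961) = (69948/142961)   [reduce mod 142961]
69948 = 2^2·17487; (2/142961) = +1 since 142961 mod 8 = 1, so (69948/142961) = (+1)^2·(17487/142961); sign now +1
reciprocity: (17487/142961) = +1·(142961/17487) since 17487 mod 4 = 3, 142961 mod 4 = 1; sign now +1
(142961/17487) = (3065/17487)   [reduce mod 17487]
reciprocity: (3065/17487) = +1·(17487/3065) since 3065 mod 4 = 1, 17487 mod 4 = 3; sign now +1
(17487/3065) = (2162/3065)   [reduce mod 3065]
2162 = 2^1·1081; (2/3065) = +1 since 3065 mod 8 = 1, so (2162/3065) = (+1)^1·(1081/3065); sign now +1
reciprocity: (1081/3065) = +1·(3065/1081) since 1081 mod 4 = 1, 3065 mod 4 = 1; sign now +1
(3065/1081) = (903/1081)   [reduce mod 1081]
reciprocity: (903/1081) = +1·(1081/903) since 903 mod 4 = 3, 1081 mod 4 = 1; sign now +1
(1081/903) = (178/903)   [reduce mod 903]
178 = 2^1·89; (2/903) = +1 since 903 mod 8 = 7, so (178/903) = (+1)^1·(89/903); sign now +1
reciprocity: (89/903) = +1·(903/89) since 89 mod 4 = 1, 903 mod 4 = 3; sign now +1
(903/89) = (13/89)   [reduce mod 89]
reciprocity: (13/89) = +1·(89/13) since 13 mod 4 = 1, 89 mod 4 = 1; sign now +1
(89/13) = (11/13)   [reduce mod 13]
reciprocity: (11/13) = +1·(13/11) since 11 mod 4 = 3, 13 mod 4 = 1; sign now +1
(13/11) = (2/11)   [reduce mod 11]
2 = 2^1·1; (2/11) = -1 since 11 mod 8 = 3, so (2/11) = (-1)^1·(1/11); sign now -1
(1/11) = 1; final value = sign = -1

-1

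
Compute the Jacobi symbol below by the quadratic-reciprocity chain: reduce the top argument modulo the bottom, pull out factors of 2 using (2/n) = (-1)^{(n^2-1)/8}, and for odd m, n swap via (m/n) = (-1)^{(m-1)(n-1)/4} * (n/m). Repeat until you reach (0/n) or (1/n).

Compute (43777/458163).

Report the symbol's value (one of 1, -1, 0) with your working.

-1

reciprocity: (43777/458163) = +1·(458163/43777) since 43777 mod 4 = 1, 458163 mod 4 = 3; sign now +1
(458163/43777) = (20393/43777)   [reduce mod 43777]
reciprocity: (20393/43777) = +1·(43777/20393) since 20393 mod 4 = 1, 43777 mod 4 = 1; sign now +1
(43777/20393) = (2991/20393)   [reduce mod 20393]
reciprocity: (2991/20393) = +1·(20393/2991) since 2991 mod 4 = 3, 20393 mod 4 = 1; sign now +1
(20393/2991) = (2447/2991)   [reduce mod 2991]
reciprocity: (2447/2991) = -1·(2991/2447) since 2447 mod 4 = 3, 2991 mod 4 = 3; sign now -1
(2991/2447) = (544/2447)   [reduce mod 2447]
544 = 2^5·17; (2/2447) = +1 since 2447 mod 8 = 7, so (544/2447) = (+1)^5·(17/2447); sign now -1
reciprocity: (17/2447) = +1·(2447/17) since 17 mod 4 = 1, 2447 mod 4 = 3; sign now -1
(2447/17) = (16/17)   [reduce mod 17]
16 = 2^4·1; (2/17) = +1 since 17 mod 8 = 1, so (16/17) = (+1)^4·(1/17); sign now -1
(1/17) = 1; final value = sign = -1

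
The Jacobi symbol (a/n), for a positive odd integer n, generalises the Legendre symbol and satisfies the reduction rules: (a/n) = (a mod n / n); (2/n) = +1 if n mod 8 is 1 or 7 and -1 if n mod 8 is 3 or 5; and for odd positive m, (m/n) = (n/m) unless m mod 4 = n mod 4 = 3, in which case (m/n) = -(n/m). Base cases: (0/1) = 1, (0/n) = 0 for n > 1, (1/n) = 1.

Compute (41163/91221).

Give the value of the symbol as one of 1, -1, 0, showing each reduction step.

reciprocity: (41163/91221) = +1·(91221/41163) since 41163 mod 4 = 3, 91221 mod 4 = 1; sign now +1
(91221/41163) = (8895/41163)   [reduce mod 41163]
reciprocity: (8895/41163) = -1·(41163/8895) since 8895 mod 4 = 3, 41163 mod 4 = 3; sign now -1
(41163/8895) = (5583/8895)   [reduce mod 8895]
reciprocity: (5583/8895) = -1·(8895/5583) since 5583 mod 4 = 3, 8895 mod 4 = 3; sign now +1
(8895/5583) = (3312/5583)   [reduce mod 5583]
3312 = 2^4·207; (2/5583) = +1 since 5583 mod 8 = 7, so (3312/5583) = (+1)^4·(207/5583); sign now +1
reciprocity: (207/5583) = -1·(5583/207) since 207 mod 4 = 3, 5583 mod 4 = 3; sign now -1
(5583/207) = (201/207)   [reduce mod 207]
reciprocity: (201/207) = +1·(207/201) since 201 mod 4 = 1, 207 mod 4 = 3; sign now -1
(207/201) = (6/201)   [reduce mod 201]
6 = 2^1·3; (2/201) = +1 since 201 mod 8 = 1, so (6/201) = (+1)^1·(3/201); sign now -1
reciprocity: (3/201) = +1·(201/3) since 3 mod 4 = 3, 201 mod 4 = 1; sign now -1
(201/3) = (0/3)   [reduce mod 3]
(0/3) = 0   [gcd(a, n) > 1]; final value = 0

0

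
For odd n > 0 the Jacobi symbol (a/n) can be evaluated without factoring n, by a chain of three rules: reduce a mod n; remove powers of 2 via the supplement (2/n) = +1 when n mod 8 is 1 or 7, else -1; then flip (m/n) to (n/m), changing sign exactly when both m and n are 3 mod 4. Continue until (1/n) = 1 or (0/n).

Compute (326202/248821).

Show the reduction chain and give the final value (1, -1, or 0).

1

(326202/248821) = (77381/248821)   [reduce mod 248821]
reciprocity: (77381/248821) = +1·(248821/77381) since 77381 mod 4 = 1, 248821 mod 4 = 1; sign now +1
(248821/77381) = (16678/77381)   [reduce mod 77381]
16678 = 2^1·8339; (2/77381) = -1 since 77381 mod 8 = 5, so (16678/77381) = (-1)^1·(8339/77381); sign now -1
reciprocity: (8339/77381) = +1·(77381/8339) since 8339 mod 4 = 3, 77381 mod 4 = 1; sign now -1
(77381/8339) = (2330/8339)   [reduce mod 8339]
2330 = 2^1·1165; (2/8339) = -1 since 8339 mod 8 = 3, so (2330/8339) = (-1)^1·(1165/8339); sign now +1
reciprocity: (1165/8339) = +1·(8339/1165) since 1165 mod 4 = 1, 8339 mod 4 = 3; sign now +1
(8339/1165) = (184/1165)   [reduce mod 1165]
184 = 2^3·23; (2/1165) = -1 since 1165 mod 8 = 5, so (184/1165) = (-1)^3·(23/1165); sign now -1
reciprocity: (23/1165) = +1·(1165/23) since 23 mod 4 = 3, 1165 mod 4 = 1; sign now -1
(1165/23) = (15/23)   [reduce mod 23]
reciprocity: (15/23) = -1·(23/15) since 15 mod 4 = 3, 23 mod 4 = 3; sign now +1
(23/15) = (8/15)   [reduce mod 15]
8 = 2^3·1; (2/15) = +1 since 15 mod 8 = 7, so (8/15) = (+1)^3·(1/15); sign now +1
(1/15) = 1; final value = sign = +1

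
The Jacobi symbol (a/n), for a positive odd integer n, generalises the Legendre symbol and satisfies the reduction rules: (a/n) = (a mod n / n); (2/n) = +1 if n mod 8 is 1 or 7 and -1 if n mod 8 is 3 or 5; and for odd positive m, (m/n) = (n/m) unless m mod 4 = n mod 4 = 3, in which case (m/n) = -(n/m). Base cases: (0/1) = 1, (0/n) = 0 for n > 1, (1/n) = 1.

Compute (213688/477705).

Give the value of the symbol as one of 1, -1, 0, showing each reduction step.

1

factor out 2^3: 213688 = 2^3·26711; with 477705 mod 8 = 1, (2/477705) = +1; sign now +1; continue with (26711/477705)
flip (26711/477705) -> (477705/26711): both odd, 26711 mod 4 = 3, 477705 mod 4 = 1, so the flip contributes +1; sign now +1
(477705/26711): 477705 mod 26711 = 23618, so (477705/26711) = (23618/26711)
factor out 2^1: 23618 = 2^1·11809; with 26711 mod 8 = 7, (2/26711) = +1; sign now +1; continue with (11809/26711)
flip (11809/26711) -> (26711/11809): both odd, 11809 mod 4 = 1, 26711 mod 4 = 3, so the flip contributes +1; sign now +1
(26711/11809): 26711 mod 11809 = 3093, so (26711/11809) = (3093/11809)
flip (3093/11809) -> (11809/3093): both odd, 3093 mod 4 = 1, 11809 mod 4 = 1, so the flip contributes +1; sign now +1
(11809/3093): 11809 mod 3093 = 2530, so (11809/3093) = (2530/3093)
factor out 2^1: 2530 = 2^1·1265; with 3093 mod 8 = 5, (2/3093) = -1; sign now -1; continue with (1265/3093)
flip (1265/3093) -> (3093/1265): both odd, 1265 mod 4 = 1, 3093 mod 4 = 1, so the flip contributes +1; sign now -1
(3093/1265): 3093 mod 1265 = 563, so (3093/1265) = (563/1265)
flip (563/1265) -> (1265/563): both odd, 563 mod 4 = 3, 1265 mod 4 = 1, so the flip contributes +1; sign now -1
(1265/563): 1265 mod 563 = 139, so (1265/563) = (139/563)
flip (139/563) -> (563/139): both odd, 139 mod 4 = 3, 563 mod 4 = 3, so the flip contributes -1; sign now +1
(563/139): 563 mod 139 = 7, so (563/139) = (7/139)
flip (7/139) -> (139/7): both odd, 7 mod 4 = 3, 139 mod 4 = 3, so the flip contributes -1; sign now -1
(139/7): 139 mod 7 = 6, so (139/7) = (6/7)
factor out 2^1: 6 = 2^1·3; with 7 mod 8 = 7, (2/7) = +1; sign now -1; continue with (3/7)
flip (3/7) -> (7/3): both odd, 3 mod 4 = 3, 7 mod 4 = 3, so the flip contributes -1; sign now +1
(7/3): 7 mod 3 = 1, so (7/3) = (1/3)
reached (1/3) = 1, so the symbol is +1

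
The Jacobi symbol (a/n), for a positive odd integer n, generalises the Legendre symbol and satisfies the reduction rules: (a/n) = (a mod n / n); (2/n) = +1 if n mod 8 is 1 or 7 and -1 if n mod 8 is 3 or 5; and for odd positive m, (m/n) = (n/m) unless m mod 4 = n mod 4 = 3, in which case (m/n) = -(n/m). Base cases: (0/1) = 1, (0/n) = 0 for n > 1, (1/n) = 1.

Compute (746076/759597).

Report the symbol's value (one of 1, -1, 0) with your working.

746076 = 2^2·186519; (2/759597) = -1 since 759597 mod 8 = 5, so (746076/759597) = (-1)^2·(186519/759597); sign now +1
reciprocity: (186519/759597) = +1·(759597/186519) since 186519 mod 4 = 3, 759597 mod 4 = 1; sign now +1
(759597/186519) = (13521/186519)   [reduce mod 186519]
reciprocity: (13521/186519) = +1·(186519/13521) since 13521 mod 4 = 1, 186519 mod 4 = 3; sign now +1
(186519/13521) = (10746/13521)   [reduce mod 13521]
10746 = 2^1·5373; (2/13521) = +1 since 13521 mod 8 = 1, so (10746/13521) = (+1)^1·(5373/13521); sign now +1
reciprocity: (5373/13521) = +1·(13521/5373) since 5373 mod 4 = 1, 13521 mod 4 = 1; sign now +1
(13521/5373) = (2775/5373)   [reduce mod 5373]
reciprocity: (2775/5373) = +1·(5373/2775) since 2775 mod 4 = 3, 5373 mod 4 = 1; sign now +1
(5373/2775) = (2598/2775)   [reduce mod 2775]
2598 = 2^1·1299; (2/2775) = +1 since 2775 mod 8 = 7, so (2598/2775) = (+1)^1·(1299/2775); sign now +1
reciprocity: (1299/2775) = -1·(2775/1299) since 1299 mod 4 = 3, 2775 mod 4 = 3; sign now -1
(2775/1299) = (177/1299)   [reduce mod 1299]
reciprocity: (177/1299) = +1·(1299/177) since 177 mod 4 = 1, 1299 mod 4 = 3; sign now -1
(1299/177) = (60/177)   [reduce mod 177]
60 = 2^2·15; (2/177) = +1 since 177 mod 8 = 1, so (60/177) = (+1)^2·(15/177); sign now -1
reciprocity: (15/177) = +1·(177/15) since 15 mod 4 = 3, 177 mod 4 = 1; sign now -1
(177/15) = (12/15)   [reduce mod 15]
12 = 2^2·3; (2/15) = +1 since 15 mod 8 = 7, so (12/15) = (+1)^2·(3/15); sign now -1
reciprocity: (3/15) = -1·(15/3) since 3 mod 4 = 3, 15 mod 4 = 3; sign now +1
(15/3) = (0/3)   [reduce mod 3]
(0/3) = 0   [gcd(a, n) > 1]; final value = 0

0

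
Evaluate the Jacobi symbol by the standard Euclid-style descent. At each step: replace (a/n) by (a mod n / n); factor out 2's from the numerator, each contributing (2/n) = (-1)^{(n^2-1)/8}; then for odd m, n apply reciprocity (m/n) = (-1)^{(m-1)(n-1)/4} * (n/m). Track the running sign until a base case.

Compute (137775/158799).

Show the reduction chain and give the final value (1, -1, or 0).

flip (137775/158799) -> (158799/137775): both odd, 137775 mod 4 = 3, 158799 mod 4 = 3, so the flip contributes -1; sign now -1
(158799/137775): 158799 mod 137775 = 21024, so (158799/137775) = (21024/137775)
factor out 2^5: 21024 = 2^5·657; with 137775 mod 8 = 7, (2/137775) = +1; sign now -1; continue with (657/137775)
flip (657/137775) -> (137775/657): both odd, 657 mod 4 = 1, 137775 mod 4 = 3, so the flip contributes +1; sign now -1
(137775/657): 137775 mod 657 = 462, so (137775/657) = (462/657)
factor out 2^1: 462 = 2^1·231; with 657 mod 8 = 1, (2/657) = +1; sign now -1; continue with (231/657)
flip (231/657) -> (657/231): both odd, 231 mod 4 = 3, 657 mod 4 = 1, so the flip contributes +1; sign now -1
(657/231): 657 mod 231 = 195, so (657/231) = (195/231)
flip (195/231) -> (231/195): both odd, 195 mod 4 = 3, 231 mod 4 = 3, so the flip contributes -1; sign now +1
(231/195): 231 mod 195 = 36, so (231/195) = (36/195)
factor out 2^2: 36 = 2^2·9; with 195 mod 8 = 3, (2/195) = -1; sign now +1; continue with (9/195)
flip (9/195) -> (195/9): both odd, 9 mod 4 = 1, 195 mod 4 = 3, so the flip contributes +1; sign now +1
(195/9): 195 mod 9 = 6, so (195/9) = (6/9)
factor out 2^1: 6 = 2^1·3; with 9 mod 8 = 1, (2/9) = +1; sign now +1; continue with (3/9)
flip (3/9) -> (9/3): both odd, 3 mod 4 = 3, 9 mod 4 = 1, so the flip contributes +1; sign now +1
(9/3): 9 mod 3 = 0, so (9/3) = (0/3)
reached (0/3); gcd(a, n) > 1, so (0/3) = 0 and the symbol is 0

0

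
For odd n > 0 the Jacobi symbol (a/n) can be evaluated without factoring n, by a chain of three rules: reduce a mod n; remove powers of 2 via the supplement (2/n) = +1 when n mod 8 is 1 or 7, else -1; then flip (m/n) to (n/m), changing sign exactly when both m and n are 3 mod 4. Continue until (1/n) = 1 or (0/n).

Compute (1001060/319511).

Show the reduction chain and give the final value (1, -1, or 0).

(1001060/319511) = (42527/319511)   [reduce mod 319511]
reciprocity: (42527/319511) = -1·(319511/42527) since 42527 mod 4 = 3, 319511 mod 4 = 3; sign now -1
(319511/42527) = (21822/42527)   [reduce mod 42527]
21822 = 2^1·10911; (2/42527) = +1 since 42527 mod 8 = 7, so (21822/42527) = (+1)^1·(10911/42527); sign now -1
reciprocity: (10911/42527) = -1·(42527/10911) since 10911 mod 4 = 3, 42527 mod 4 = 3; sign now +1
(42527/10911) = (9794/10911)   [reduce mod 10911]
9794 = 2^1·4897; (2/10911) = +1 since 10911 mod 8 = 7, so (9794/10911) = (+1)^1·(4897/10911); sign now +1
reciprocity: (4897/10911) = +1·(10911/4897) since 4897 mod 4 = 1, 10911 mod 4 = 3; sign now +1
(10911/4897) = (1117/4897)   [reduce mod 4897]
reciprocity: (1117/4897) = +1·(4897/1117) since 1117 mod 4 = 1, 4897 mod 4 = 1; sign now +1
(4897/1117) = (429/1117)   [reduce mod 1117]
reciprocity: (429/1117) = +1·(1117/429) since 429 mod 4 = 1, 1117 mod 4 = 1; sign now +1
(1117/429) = (259/429)   [reduce mod 429]
reciprocity: (259/429) = +1·(429/259) since 259 mod 4 = 3, 429 mod 4 = 1; sign now +1
(429/259) = (170/259)   [reduce mod 259]
170 = 2^1·85; (2/259) = -1 since 259 mod 8 = 3, so (170/259) = (-1)^1·(85/259); sign now -1
reciprocity: (85/259) = +1·(259/85) since 85 mod 4 = 1, 259 mod 4 = 3; sign now -1
(259/85) = (4/85)   [reduce mod 85]
4 = 2^2·1; (2/85) = -1 since 85 mod 8 = 5, so (4/85) = (-1)^2·(1/85); sign now -1
(1/85) = 1; final value = sign = -1

-1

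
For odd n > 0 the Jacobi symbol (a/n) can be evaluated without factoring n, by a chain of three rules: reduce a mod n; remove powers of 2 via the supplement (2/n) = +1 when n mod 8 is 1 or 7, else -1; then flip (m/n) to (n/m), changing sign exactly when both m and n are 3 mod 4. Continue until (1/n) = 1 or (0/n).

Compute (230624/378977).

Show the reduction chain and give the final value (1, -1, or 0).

-1

factor out 2^5: 230624 = 2^5·7207; with 378977 mod 8 = 1, (2/378977) = +1; sign now +1; continue with (7207/378977)
flip (7207/378977) -> (378977/7207): both odd, 7207 mod 4 = 3, 378977 mod 4 = 1, so the flip contributes +1; sign now +1
(378977/7207): 378977 mod 7207 = 4213, so (378977/7207) = (4213/7207)
flip (4213/7207) -> (7207/4213): both odd, 4213 mod 4 = 1, 7207 mod 4 = 3, so the flip contributes +1; sign now +1
(7207/4213): 7207 mod 4213 = 2994, so (7207/4213) = (2994/4213)
factor out 2^1: 2994 = 2^1·1497; with 4213 mod 8 = 5, (2/4213) = -1; sign now -1; continue with (1497/4213)
flip (1497/4213) -> (4213/1497): both odd, 1497 mod 4 = 1, 4213 mod 4 = 1, so the flip contributes +1; sign now -1
(4213/1497): 4213 mod 1497 = 1219, so (4213/1497) = (1219/1497)
flip (1219/1497) -> (1497/1219): both odd, 1219 mod 4 = 3, 1497 mod 4 = 1, so the flip contributes +1; sign now -1
(1497/1219): 1497 mod 1219 = 278, so (1497/1219) = (278/1219)
factor out 2^1: 278 = 2^1·139; with 1219 mod 8 = 3, (2/1219) = -1; sign now +1; continue with (139/1219)
flip (139/1219) -> (1219/139): both odd, 139 mod 4 = 3, 1219 mod 4 = 3, so the flip contributes -1; sign now -1
(1219/139): 1219 mod 139 = 107, so (1219/139) = (107/139)
flip (107/139) -> (139/107): both odd, 107 mod 4 = 3, 139 mod 4 = 3, so the flip contributes -1; sign now +1
(139/107): 139 mod 107 = 32, so (139/107) = (32/107)
factor out 2^5: 32 = 2^5·1; with 107 mod 8 = 3, (2/107) = -1; sign now -1; continue with (1/107)
reached (1/107) = 1, so the symbol is -1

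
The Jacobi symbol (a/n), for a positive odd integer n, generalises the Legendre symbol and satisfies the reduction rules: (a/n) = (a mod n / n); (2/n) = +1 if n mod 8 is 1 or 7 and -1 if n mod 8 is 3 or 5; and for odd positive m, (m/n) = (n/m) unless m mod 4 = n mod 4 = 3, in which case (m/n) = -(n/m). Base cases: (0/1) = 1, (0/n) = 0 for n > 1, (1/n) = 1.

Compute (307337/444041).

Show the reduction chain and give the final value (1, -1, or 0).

flip (307337/444041) -> (444041/307337): both odd, 307337 mod 4 = 1, 444041 mod 4 = 1, so the flip contributes +1; sign now +1
(444041/307337): 444041 mod 307337 = 136704, so (444041/307337) = (136704/307337)
factor out 2^9: 136704 = 2^9·267; with 307337 mod 8 = 1, (2/307337) = +1; sign now +1; continue with (267/307337)
flip (267/307337) -> (307337/267): both odd, 267 mod 4 = 3, 307337 mod 4 = 1, so the flip contributes +1; sign now +1
(307337/267): 307337 mod 267 = 20, so (307337/267) = (20/267)
factor out 2^2: 20 = 2^2·5; with 267 mod 8 = 3, (2/267) = -1; sign now +1; continue with (5/267)
flip (5/267) -> (267/5): both odd, 5 mod 4 = 1, 267 mod 4 = 3, so the flip contributes +1; sign now +1
(267/5): 267 mod 5 = 2, so (267/5) = (2/5)
factor out 2^1: 2 = 2^1·1; with 5 mod 8 = 5, (2/5) = -1; sign now -1; continue with (1/5)
reached (1/5) = 1, so the symbol is -1

-1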